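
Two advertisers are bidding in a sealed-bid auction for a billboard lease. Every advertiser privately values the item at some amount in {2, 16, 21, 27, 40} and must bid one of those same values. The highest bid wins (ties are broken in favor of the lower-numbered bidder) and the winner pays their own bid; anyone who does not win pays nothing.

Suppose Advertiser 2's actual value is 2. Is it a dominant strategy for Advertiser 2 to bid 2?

Yes

Check each profile of the others' bids and compare truth against every alternative bid.
Others bid (2): truth gives 0, best alternative gives -14.
Others bid (16): truth gives 0, best alternative gives 0.
Others bid (21): truth gives 0, best alternative gives 0.
Others bid (27): truth gives 0, best alternative gives 0.
Others bid (40): truth gives 0, best alternative gives 0.
In every case the truthful bid is at least as good as any alternative, so it is a dominant strategy.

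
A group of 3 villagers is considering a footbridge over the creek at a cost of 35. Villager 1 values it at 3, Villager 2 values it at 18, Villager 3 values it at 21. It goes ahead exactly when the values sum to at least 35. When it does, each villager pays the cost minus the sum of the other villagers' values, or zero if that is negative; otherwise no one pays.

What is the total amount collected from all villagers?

Total value 42 ≥ cost 35, so it is built.
Villager 1: others sum to 39; max(0, 35 - 39) = 0.
Villager 2: others sum to 24; max(0, 35 - 24) = 11.
Villager 3: others sum to 21; max(0, 35 - 21) = 14.
Total collected = 0 + 11 + 14 = 25.

25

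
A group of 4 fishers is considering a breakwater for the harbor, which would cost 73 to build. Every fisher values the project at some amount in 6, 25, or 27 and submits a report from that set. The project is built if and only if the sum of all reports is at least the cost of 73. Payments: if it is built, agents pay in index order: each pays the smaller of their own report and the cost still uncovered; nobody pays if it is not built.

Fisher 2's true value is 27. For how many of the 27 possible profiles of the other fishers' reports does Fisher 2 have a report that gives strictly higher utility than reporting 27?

20

Others report (6, 25, 25): truth gives 0; report 25 gives 2 > 0. Violating.
Others report (6, 25, 27): truth gives 0; report 25 gives 2 > 0. Violating.
Others report (6, 27, 25): truth gives 0; report 25 gives 2 > 0. Violating.
Others report (6, 27, 27): truth gives 0; report 25 gives 2 > 0. Violating.
Others report (6, 6, 6): truth gives 0; no alternative beats it.
Others report (6, 6, 25): truth gives 0; no alternative beats it.
(Checking all 27 profiles: 20 have a profitable deviation, 7 do not.)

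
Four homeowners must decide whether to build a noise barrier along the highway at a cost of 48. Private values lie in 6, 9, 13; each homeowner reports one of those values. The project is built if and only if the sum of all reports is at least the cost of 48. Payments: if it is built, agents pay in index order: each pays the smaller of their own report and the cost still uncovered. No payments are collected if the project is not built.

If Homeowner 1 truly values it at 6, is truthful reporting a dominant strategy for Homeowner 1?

Yes

Check each profile of the others' reports and compare truth against every alternative report.
Others report (13, 13, 13): truth gives 0, best alternative gives -3.
Others report (6, 6, 6): truth gives 0, best alternative gives 0.
Others report (6, 6, 9): truth gives 0, best alternative gives 0.
Others report (6, 6, 13): truth gives 0, best alternative gives 0.
Others report (6, 9, 6): truth gives 0, best alternative gives 0.
Others report (6, 9, 9): truth gives 0, best alternative gives 0.
(Remaining 21 profiles checked similarly; truth is weakly best in each.)
In every case the truthful report is at least as good as any alternative, so it is a dominant strategy.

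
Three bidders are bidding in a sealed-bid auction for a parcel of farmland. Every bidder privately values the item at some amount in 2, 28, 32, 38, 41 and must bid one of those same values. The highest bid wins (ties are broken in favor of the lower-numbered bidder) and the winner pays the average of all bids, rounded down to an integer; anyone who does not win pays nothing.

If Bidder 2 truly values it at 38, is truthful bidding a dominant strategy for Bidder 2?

Consider the case where Bidder 1 bids 2 and Bidder 3 bids 2.
Truthful bid 38: wins, pays 14, utility 38 - 14 = 24.
Bid 28 instead: wins, pays 10, utility 38 - 10 = 28.
Since 28 > 24, bidding 28 is strictly better here, so truthful bidding is not dominant.

No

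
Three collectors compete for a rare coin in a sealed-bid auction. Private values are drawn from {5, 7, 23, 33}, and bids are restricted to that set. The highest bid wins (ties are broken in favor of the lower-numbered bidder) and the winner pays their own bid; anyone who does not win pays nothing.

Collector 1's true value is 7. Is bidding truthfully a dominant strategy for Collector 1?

Consider the case where Collector 2 bids 5 and Collector 3 bids 5.
Truthful bid 7: wins, pays 7, utility 7 - 7 = 0.
Bid 5 instead: wins, pays 5, utility 7 - 5 = 2.
Since 2 > 0, bidding 5 is strictly better here, so truthful bidding is not dominant.

No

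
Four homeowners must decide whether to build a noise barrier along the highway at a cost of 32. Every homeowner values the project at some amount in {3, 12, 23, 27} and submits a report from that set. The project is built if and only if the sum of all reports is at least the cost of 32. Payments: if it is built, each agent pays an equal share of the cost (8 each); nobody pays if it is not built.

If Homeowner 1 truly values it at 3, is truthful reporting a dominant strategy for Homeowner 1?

Yes

Check each profile of the others' reports and compare truth against every alternative report.
Others report (3, 12, 12): truth gives 0, best alternative gives -5.
Others report (12, 3, 12): truth gives 0, best alternative gives -5.
Others report (12, 12, 3): truth gives 0, best alternative gives -5.
Others report (3, 3, 23): truth gives -5, best alternative gives -5.
Others report (3, 3, 27): truth gives -5, best alternative gives -5.
Others report (3, 12, 23): truth gives -5, best alternative gives -5.
(Remaining 58 profiles checked similarly; truth is weakly best in each.)
In every case the truthful report is at least as good as any alternative, so it is a dominant strategy.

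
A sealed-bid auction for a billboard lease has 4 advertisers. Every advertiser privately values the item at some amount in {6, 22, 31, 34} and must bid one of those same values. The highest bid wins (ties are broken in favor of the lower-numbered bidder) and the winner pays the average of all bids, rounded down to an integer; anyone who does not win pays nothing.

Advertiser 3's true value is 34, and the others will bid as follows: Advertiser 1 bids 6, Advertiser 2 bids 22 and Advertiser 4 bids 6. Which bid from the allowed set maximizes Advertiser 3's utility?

31

Bid 6: loses, pays 0, utility 0.
Bid 22: loses, pays 0, utility 0.
Bid 31: wins, pays 16, utility 34 - 16 = 18.
Bid 34: wins, pays 17, utility 34 - 17 = 17.
The best choice is 31 with utility 18.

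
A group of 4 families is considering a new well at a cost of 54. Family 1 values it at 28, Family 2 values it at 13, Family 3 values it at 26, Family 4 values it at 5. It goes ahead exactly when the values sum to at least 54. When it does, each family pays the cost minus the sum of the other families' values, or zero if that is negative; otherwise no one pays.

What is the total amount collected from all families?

18

Total value 72 ≥ cost 54, so it is built.
Family 1: others sum to 44; max(0, 54 - 44) = 10.
Family 2: others sum to 59; max(0, 54 - 59) = 0.
Family 3: others sum to 46; max(0, 54 - 46) = 8.
Family 4: others sum to 67; max(0, 54 - 67) = 0.
Total collected = 10 + 0 + 8 + 0 = 18.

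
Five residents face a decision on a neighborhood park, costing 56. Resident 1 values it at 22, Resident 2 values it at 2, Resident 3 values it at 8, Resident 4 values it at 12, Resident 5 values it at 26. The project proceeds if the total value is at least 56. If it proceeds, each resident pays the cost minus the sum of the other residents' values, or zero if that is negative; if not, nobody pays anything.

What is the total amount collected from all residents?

Total value 70 ≥ cost 56, so it is built.
Resident 1: others sum to 48; max(0, 56 - 48) = 8.
Resident 2: others sum to 68; max(0, 56 - 68) = 0.
Resident 3: others sum to 62; max(0, 56 - 62) = 0.
Resident 4: others sum to 58; max(0, 56 - 58) = 0.
Resident 5: others sum to 44; max(0, 56 - 44) = 12.
Total collected = 8 + 0 + 0 + 0 + 12 = 20.

20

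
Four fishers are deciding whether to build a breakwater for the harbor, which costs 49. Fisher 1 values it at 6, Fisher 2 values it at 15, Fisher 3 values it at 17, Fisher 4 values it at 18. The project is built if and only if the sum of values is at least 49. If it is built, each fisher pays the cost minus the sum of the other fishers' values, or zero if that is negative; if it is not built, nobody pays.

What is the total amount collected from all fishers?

Total value 56 ≥ cost 49, so it is built.
Fisher 1: others sum to 50; max(0, 49 - 50) = 0.
Fisher 2: others sum to 41; max(0, 49 - 41) = 8.
Fisher 3: others sum to 39; max(0, 49 - 39) = 10.
Fisher 4: others sum to 38; max(0, 49 - 38) = 11.
Total collected = 0 + 8 + 10 + 11 = 29.

29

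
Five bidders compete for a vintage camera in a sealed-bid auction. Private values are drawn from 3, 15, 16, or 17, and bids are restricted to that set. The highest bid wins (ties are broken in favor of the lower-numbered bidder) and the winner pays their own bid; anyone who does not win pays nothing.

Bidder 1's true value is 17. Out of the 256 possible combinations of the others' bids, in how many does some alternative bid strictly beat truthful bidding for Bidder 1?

81

Others bid (3, 3, 3, 3): truth gives 0; bid 3 gives 14 > 0. Violating.
Others bid (3, 3, 3, 15): truth gives 0; bid 15 gives 2 > 0. Violating.
Others bid (3, 3, 3, 16): truth gives 0; bid 16 gives 1 > 0. Violating.
Others bid (3, 3, 15, 3): truth gives 0; bid 15 gives 2 > 0. Violating.
Others bid (3, 3, 3, 17): truth gives 0; no alternative beats it.
Others bid (3, 3, 15, 17): truth gives 0; no alternative beats it.
(Checking all 256 profiles: 81 have a profitable deviation, 175 do not.)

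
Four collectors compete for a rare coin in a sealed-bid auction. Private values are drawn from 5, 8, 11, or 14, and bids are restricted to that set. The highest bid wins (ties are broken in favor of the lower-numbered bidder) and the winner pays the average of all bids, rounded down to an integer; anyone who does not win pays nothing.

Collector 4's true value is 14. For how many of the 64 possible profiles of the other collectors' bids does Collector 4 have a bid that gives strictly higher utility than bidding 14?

Others bid (5, 5, 5): truth gives 7; bid 8 gives 9 > 7. Violating.
Others bid (5, 5, 8): truth gives 6; bid 11 gives 7 > 6. Violating.
Others bid (5, 8, 5): truth gives 6; bid 11 gives 7 > 6. Violating.
Others bid (8, 5, 5): truth gives 6; bid 11 gives 7 > 6. Violating.
Others bid (5, 5, 11): truth gives 6; no alternative beats it.
Others bid (5, 5, 14): truth gives 0; no alternative beats it.
(Checking all 64 profiles: 5 have a profitable deviation, 59 do not.)

5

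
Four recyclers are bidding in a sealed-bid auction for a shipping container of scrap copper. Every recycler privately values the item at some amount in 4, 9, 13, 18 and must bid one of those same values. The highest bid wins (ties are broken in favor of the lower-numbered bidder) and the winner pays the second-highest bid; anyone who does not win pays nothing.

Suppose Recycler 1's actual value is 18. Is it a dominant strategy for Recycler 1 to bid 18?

Check each profile of the others' bids and compare truth against every alternative bid.
Others bid (4, 4, 4): truth gives 14, best alternative gives 14.
Others bid (4, 4, 9): truth gives 9, best alternative gives 9.
Others bid (4, 9, 4): truth gives 9, best alternative gives 9.
Others bid (4, 9, 9): truth gives 9, best alternative gives 9.
Others bid (9, 4, 4): truth gives 9, best alternative gives 9.
Others bid (9, 4, 9): truth gives 9, best alternative gives 9.
(Remaining 58 profiles checked similarly; truth is weakly best in each.)
In every case the truthful bid is at least as good as any alternative, so it is a dominant strategy.

Yes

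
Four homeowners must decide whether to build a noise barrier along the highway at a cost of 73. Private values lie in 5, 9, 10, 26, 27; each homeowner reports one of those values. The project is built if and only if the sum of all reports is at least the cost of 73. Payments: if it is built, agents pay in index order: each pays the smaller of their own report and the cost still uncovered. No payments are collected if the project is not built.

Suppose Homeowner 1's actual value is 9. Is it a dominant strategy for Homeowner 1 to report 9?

Consider the case where Homeowner 2 reports 26, Homeowner 3 reports 26 and Homeowner 4 reports 26.
Truthful report 9: project built, pays 9, utility 9 - 9 = 0.
Report 5 instead: project built, pays 5, utility 9 - 5 = 4.
Since 4 > 0, reporting 5 is strictly better here, so truthful reporting is not dominant.

No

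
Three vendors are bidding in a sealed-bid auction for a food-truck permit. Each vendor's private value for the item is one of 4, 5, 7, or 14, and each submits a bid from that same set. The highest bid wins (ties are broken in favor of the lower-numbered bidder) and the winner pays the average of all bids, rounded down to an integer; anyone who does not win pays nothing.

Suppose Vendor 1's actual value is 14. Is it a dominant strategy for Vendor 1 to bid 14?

No

Consider the case where Vendor 2 bids 4 and Vendor 3 bids 4.
Truthful bid 14: wins, pays 7, utility 14 - 7 = 7.
Bid 4 instead: wins, pays 4, utility 14 - 4 = 10.
Since 10 > 7, bidding 4 is strictly better here, so truthful bidding is not dominant.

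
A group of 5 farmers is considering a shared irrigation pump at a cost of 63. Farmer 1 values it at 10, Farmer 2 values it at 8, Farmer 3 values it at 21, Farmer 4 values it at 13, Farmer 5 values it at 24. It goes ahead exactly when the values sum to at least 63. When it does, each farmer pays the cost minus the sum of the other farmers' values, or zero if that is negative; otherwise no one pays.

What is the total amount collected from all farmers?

19

Total value 76 ≥ cost 63, so it is built.
Farmer 1: others sum to 66; max(0, 63 - 66) = 0.
Farmer 2: others sum to 68; max(0, 63 - 68) = 0.
Farmer 3: others sum to 55; max(0, 63 - 55) = 8.
Farmer 4: others sum to 63; max(0, 63 - 63) = 0.
Farmer 5: others sum to 52; max(0, 63 - 52) = 11.
Total collected = 0 + 0 + 8 + 0 + 11 = 19.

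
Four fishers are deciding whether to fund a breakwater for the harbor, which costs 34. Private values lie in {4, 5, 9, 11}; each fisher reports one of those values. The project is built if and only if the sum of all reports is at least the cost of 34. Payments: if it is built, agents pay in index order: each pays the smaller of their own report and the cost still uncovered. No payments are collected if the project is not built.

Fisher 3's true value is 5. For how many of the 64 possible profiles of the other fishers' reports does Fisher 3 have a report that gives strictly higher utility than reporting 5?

Others report (9, 11, 11): truth gives 0; report 4 gives 1 > 0. Violating.
Others report (11, 9, 11): truth gives 0; report 4 gives 1 > 0. Violating.
Others report (11, 11, 9): truth gives 0; report 4 gives 1 > 0. Violating.
Others report (11, 11, 11): truth gives 0; report 4 gives 1 > 0. Violating.
Others report (4, 4, 4): truth gives 0; no alternative beats it.
Others report (4, 4, 5): truth gives 0; no alternative beats it.
(Checking all 64 profiles: 4 have a profitable deviation, 60 do not.)

4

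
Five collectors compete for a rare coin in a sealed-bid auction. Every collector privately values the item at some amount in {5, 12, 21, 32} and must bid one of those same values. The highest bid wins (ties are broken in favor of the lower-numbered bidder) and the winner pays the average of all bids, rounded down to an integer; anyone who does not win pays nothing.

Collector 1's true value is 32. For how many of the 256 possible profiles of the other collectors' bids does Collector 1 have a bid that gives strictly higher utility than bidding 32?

Others bid (5, 5, 5, 5): truth gives 22; bid 5 gives 27 > 22. Violating.
Others bid (5, 5, 5, 12): truth gives 21; bid 12 gives 25 > 21. Violating.
Others bid (5, 5, 5, 21): truth gives 19; bid 21 gives 21 > 19. Violating.
Others bid (5, 5, 12, 5): truth gives 21; bid 12 gives 25 > 21. Violating.
Others bid (5, 5, 5, 32): truth gives 17; no alternative beats it.
Others bid (5, 5, 12, 32): truth gives 15; no alternative beats it.
(Checking all 256 profiles: 81 have a profitable deviation, 175 do not.)

81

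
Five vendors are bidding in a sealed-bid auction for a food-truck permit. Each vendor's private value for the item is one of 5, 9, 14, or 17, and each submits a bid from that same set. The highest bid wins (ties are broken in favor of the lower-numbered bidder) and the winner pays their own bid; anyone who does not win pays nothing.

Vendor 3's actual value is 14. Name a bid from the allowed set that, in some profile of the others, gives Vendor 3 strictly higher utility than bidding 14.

Suppose Vendor 1 bids 5, Vendor 2 bids 5, Vendor 4 bids 5 and Vendor 5 bids 5.
Bid 14: wins, pays 14, utility 14 - 14 = 0.
Bid 9: wins, pays 9, utility 14 - 9 = 5.
So bidding 9 beats truth here (5 > 0).

9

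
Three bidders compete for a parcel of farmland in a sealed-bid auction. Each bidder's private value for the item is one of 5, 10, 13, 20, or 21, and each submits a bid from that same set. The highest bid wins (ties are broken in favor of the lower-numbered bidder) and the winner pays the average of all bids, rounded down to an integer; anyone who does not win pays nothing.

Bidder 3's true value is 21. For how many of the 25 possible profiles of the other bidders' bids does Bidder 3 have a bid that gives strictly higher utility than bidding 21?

6

Others bid (5, 5): truth gives 11; bid 10 gives 15 > 11. Violating.
Others bid (5, 10): truth gives 9; bid 13 gives 12 > 9. Violating.
Others bid (5, 13): truth gives 8; bid 20 gives 9 > 8. Violating.
Others bid (10, 5): truth gives 9; bid 13 gives 12 > 9. Violating.
Others bid (5, 20): truth gives 6; no alternative beats it.
Others bid (5, 21): truth gives 0; no alternative beats it.
(Checking all 25 profiles: 6 have a profitable deviation, 19 do not.)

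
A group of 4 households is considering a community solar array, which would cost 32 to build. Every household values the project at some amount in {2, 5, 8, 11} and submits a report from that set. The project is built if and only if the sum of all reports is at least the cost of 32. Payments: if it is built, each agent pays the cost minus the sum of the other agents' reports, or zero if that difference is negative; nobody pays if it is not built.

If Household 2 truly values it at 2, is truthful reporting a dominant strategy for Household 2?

Check each profile of the others' reports and compare truth against every alternative report.
Others report (5, 11, 11): truth gives 0, best alternative gives -3.
Others report (8, 8, 11): truth gives 0, best alternative gives -3.
Others report (8, 11, 8): truth gives 0, best alternative gives -3.
Others report (11, 5, 11): truth gives 0, best alternative gives -3.
Others report (11, 8, 8): truth gives 0, best alternative gives -3.
Others report (11, 11, 5): truth gives 0, best alternative gives -3.
(Remaining 58 profiles checked similarly; truth is weakly best in each.)
In every case the truthful report is at least as good as any alternative, so it is a dominant strategy.

Yes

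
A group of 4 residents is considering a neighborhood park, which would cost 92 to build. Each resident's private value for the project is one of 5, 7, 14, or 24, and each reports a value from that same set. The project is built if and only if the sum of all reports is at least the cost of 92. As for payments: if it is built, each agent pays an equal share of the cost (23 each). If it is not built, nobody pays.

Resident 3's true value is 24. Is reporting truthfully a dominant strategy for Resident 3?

Check each profile of the others' reports and compare truth against every alternative report.
Others report (24, 24, 24): truth gives 1, best alternative gives 0.
Others report (5, 5, 5): truth gives 0, best alternative gives 0.
Others report (5, 5, 7): truth gives 0, best alternative gives 0.
Others report (5, 5, 14): truth gives 0, best alternative gives 0.
Others report (5, 5, 24): truth gives 0, best alternative gives 0.
Others report (5, 7, 5): truth gives 0, best alternative gives 0.
(Remaining 58 profiles checked similarly; truth is weakly best in each.)
In every case the truthful report is at least as good as any alternative, so it is a dominant strategy.

Yes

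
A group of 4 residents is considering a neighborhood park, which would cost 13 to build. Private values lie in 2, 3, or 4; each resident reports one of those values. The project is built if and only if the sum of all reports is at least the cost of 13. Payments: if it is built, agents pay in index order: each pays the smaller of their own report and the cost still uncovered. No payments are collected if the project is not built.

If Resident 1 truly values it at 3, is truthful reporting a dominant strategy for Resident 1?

Consider the case where Resident 2 reports 3, Resident 3 reports 4 and Resident 4 reports 4.
Truthful report 3: project built, pays 3, utility 3 - 3 = 0.
Report 2 instead: project built, pays 2, utility 3 - 2 = 1.
Since 1 > 0, reporting 2 is strictly better here, so truthful reporting is not dominant.

No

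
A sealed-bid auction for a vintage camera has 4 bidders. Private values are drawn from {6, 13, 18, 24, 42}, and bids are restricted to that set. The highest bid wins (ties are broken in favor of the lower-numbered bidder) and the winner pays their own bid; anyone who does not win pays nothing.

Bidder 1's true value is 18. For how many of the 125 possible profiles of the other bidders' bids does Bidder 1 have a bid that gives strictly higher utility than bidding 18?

Others bid (6, 6, 6): truth gives 0; bid 6 gives 12 > 0. Violating.
Others bid (6, 6, 13): truth gives 0; bid 13 gives 5 > 0. Violating.
Others bid (6, 13, 6): truth gives 0; bid 13 gives 5 > 0. Violating.
Others bid (6, 13, 13): truth gives 0; bid 13 gives 5 > 0. Violating.
Others bid (6, 6, 18): truth gives 0; no alternative beats it.
Others bid (6, 6, 24): truth gives 0; no alternative beats it.
(Checking all 125 profiles: 8 have a profitable deviation, 117 do not.)

8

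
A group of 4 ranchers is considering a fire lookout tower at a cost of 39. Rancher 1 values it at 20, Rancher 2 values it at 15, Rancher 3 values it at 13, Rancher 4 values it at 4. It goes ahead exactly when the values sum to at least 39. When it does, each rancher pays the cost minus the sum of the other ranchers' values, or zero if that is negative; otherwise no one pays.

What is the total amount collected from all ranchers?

9

Total value 52 ≥ cost 39, so it is built.
Rancher 1: others sum to 32; max(0, 39 - 32) = 7.
Rancher 2: others sum to 37; max(0, 39 - 37) = 2.
Rancher 3: others sum to 39; max(0, 39 - 39) = 0.
Rancher 4: others sum to 48; max(0, 39 - 48) = 0.
Total collected = 7 + 2 + 0 + 0 = 9.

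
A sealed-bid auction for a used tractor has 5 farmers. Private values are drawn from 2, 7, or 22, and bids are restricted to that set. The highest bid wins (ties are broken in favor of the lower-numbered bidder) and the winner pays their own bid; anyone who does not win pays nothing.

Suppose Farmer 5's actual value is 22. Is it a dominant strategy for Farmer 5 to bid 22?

No

Consider the case where Farmer 1 bids 2, Farmer 2 bids 2, Farmer 3 bids 2 and Farmer 4 bids 2.
Truthful bid 22: wins, pays 22, utility 22 - 22 = 0.
Bid 7 instead: wins, pays 7, utility 22 - 7 = 15.
Since 15 > 0, bidding 7 is strictly better here, so truthful bidding is not dominant.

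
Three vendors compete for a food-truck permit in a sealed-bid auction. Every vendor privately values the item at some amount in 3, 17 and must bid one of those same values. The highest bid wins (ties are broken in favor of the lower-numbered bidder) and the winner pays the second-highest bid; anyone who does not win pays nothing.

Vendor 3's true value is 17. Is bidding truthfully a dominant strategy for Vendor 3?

Check each profile of the others' bids and compare truth against every alternative bid.
Others bid (3, 3): truth gives 14, best alternative gives 0.
Others bid (3, 17): truth gives 0, best alternative gives 0.
Others bid (17, 3): truth gives 0, best alternative gives 0.
Others bid (17, 17): truth gives 0, best alternative gives 0.
In every case the truthful bid is at least as good as any alternative, so it is a dominant strategy.

Yes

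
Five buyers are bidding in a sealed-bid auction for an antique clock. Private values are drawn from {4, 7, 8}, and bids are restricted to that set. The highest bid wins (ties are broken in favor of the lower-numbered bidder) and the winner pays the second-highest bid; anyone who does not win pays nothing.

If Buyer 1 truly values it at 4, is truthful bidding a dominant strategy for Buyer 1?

Check each profile of the others' bids and compare truth against every alternative bid.
Others bid (4, 4, 4, 7): truth gives 0, best alternative gives -3.
Others bid (4, 4, 7, 4): truth gives 0, best alternative gives -3.
Others bid (4, 4, 7, 7): truth gives 0, best alternative gives -3.
Others bid (4, 7, 4, 4): truth gives 0, best alternative gives -3.
Others bid (4, 7, 4, 7): truth gives 0, best alternative gives -3.
Others bid (4, 7, 7, 4): truth gives 0, best alternative gives -3.
(Remaining 75 profiles checked similarly; truth is weakly best in each.)
In every case the truthful bid is at least as good as any alternative, so it is a dominant strategy.

Yes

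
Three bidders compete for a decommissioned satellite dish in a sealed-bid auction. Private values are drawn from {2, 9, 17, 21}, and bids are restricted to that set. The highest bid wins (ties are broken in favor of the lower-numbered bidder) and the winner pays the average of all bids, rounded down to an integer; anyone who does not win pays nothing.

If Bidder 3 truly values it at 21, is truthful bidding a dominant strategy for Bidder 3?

No

Consider the case where Bidder 1 bids 2 and Bidder 2 bids 2.
Truthful bid 21: wins, pays 8, utility 21 - 8 = 13.
Bid 9 instead: wins, pays 4, utility 21 - 4 = 17.
Since 17 > 13, bidding 9 is strictly better here, so truthful bidding is not dominant.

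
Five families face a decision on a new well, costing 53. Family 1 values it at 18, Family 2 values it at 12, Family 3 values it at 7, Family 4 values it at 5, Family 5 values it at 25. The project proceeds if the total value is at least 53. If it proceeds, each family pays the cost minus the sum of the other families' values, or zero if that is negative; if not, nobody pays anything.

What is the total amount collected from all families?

15

Total value 67 ≥ cost 53, so it is built.
Family 1: others sum to 49; max(0, 53 - 49) = 4.
Family 2: others sum to 55; max(0, 53 - 55) = 0.
Family 3: others sum to 60; max(0, 53 - 60) = 0.
Family 4: others sum to 62; max(0, 53 - 62) = 0.
Family 5: others sum to 42; max(0, 53 - 42) = 11.
Total collected = 4 + 0 + 0 + 0 + 11 = 15.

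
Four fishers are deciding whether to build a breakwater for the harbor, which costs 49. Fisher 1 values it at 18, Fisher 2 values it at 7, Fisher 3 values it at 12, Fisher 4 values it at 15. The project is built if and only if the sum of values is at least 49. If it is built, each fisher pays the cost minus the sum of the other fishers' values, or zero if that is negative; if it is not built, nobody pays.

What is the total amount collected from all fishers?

40

Total value 52 ≥ cost 49, so it is built.
Fisher 1: others sum to 34; max(0, 49 - 34) = 15.
Fisher 2: others sum to 45; max(0, 49 - 45) = 4.
Fisher 3: others sum to 40; max(0, 49 - 40) = 9.
Fisher 4: others sum to 37; max(0, 49 - 37) = 12.
Total collected = 15 + 4 + 9 + 12 = 40.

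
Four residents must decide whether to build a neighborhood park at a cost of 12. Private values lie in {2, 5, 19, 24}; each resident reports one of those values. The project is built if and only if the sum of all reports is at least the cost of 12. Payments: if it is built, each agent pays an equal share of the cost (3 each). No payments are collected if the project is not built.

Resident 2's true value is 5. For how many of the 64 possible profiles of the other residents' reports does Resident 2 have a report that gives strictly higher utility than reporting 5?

1

Others report (2, 2, 2): truth gives 0; report 19 gives 2 > 0. Violating.
Others report (2, 2, 5): truth gives 2; no alternative beats it.
Others report (2, 2, 19): truth gives 2; no alternative beats it.
(Checking all 64 profiles: 1 has a profitable deviation, 63 do not.)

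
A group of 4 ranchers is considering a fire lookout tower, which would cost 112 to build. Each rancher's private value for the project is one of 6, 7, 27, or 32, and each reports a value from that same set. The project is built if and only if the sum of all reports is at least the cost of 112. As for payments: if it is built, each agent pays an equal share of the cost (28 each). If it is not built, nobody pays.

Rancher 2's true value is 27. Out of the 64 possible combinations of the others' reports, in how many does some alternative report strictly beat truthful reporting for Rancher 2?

Others report (27, 27, 32): truth gives -1; report 6 gives 0 > -1. Violating.
Others report (27, 32, 27): truth gives -1; report 6 gives 0 > -1. Violating.
Others report (27, 32, 32): truth gives -1; report 6 gives 0 > -1. Violating.
Others report (32, 27, 27): truth gives -1; report 6 gives 0 > -1. Violating.
Others report (6, 6, 6): truth gives 0; no alternative beats it.
Others report (6, 6, 7): truth gives 0; no alternative beats it.
(Checking all 64 profiles: 7 have a profitable deviation, 57 do not.)

7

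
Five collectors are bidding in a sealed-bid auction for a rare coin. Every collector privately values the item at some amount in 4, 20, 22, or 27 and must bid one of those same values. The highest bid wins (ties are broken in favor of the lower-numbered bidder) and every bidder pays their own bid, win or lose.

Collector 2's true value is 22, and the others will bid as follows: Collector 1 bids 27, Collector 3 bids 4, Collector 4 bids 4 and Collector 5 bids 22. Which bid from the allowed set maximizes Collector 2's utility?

Bid 4: loses but pays 4, utility -4.
Bid 20: loses but pays 20, utility -20.
Bid 22: loses but pays 22, utility -22.
Bid 27: loses but pays 27, utility -27.
The best choice is 4 with utility -4.

4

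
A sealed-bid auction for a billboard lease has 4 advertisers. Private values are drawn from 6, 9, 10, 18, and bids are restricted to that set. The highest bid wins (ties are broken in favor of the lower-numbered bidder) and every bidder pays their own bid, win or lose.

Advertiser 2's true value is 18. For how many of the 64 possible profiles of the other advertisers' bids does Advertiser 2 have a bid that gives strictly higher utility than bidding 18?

Others bid (6, 6, 6): truth gives 0; bid 9 gives 9 > 0. Violating.
Others bid (6, 6, 9): truth gives 0; bid 9 gives 9 > 0. Violating.
Others bid (6, 6, 10): truth gives 0; bid 10 gives 8 > 0. Violating.
Others bid (6, 9, 6): truth gives 0; bid 9 gives 9 > 0. Violating.
Others bid (6, 6, 18): truth gives 0; no alternative beats it.
Others bid (6, 9, 18): truth gives 0; no alternative beats it.
(Checking all 64 profiles: 34 have a profitable deviation, 30 do not.)

34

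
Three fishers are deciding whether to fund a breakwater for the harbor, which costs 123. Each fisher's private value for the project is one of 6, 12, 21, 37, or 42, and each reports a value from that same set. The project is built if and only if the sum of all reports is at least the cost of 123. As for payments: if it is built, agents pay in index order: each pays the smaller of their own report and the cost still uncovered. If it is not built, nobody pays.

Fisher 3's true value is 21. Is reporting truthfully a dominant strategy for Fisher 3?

Yes

Check each profile of the others' reports and compare truth against every alternative report.
Others report (6, 6): truth gives 0, best alternative gives 0.
Others report (6, 12): truth gives 0, best alternative gives 0.
Others report (6, 21): truth gives 0, best alternative gives 0.
Others report (6, 37): truth gives 0, best alternative gives 0.
Others report (6, 42): truth gives 0, best alternative gives 0.
Others report (12, 6): truth gives 0, best alternative gives 0.
(Remaining 19 profiles checked similarly; truth is weakly best in each.)
In every case the truthful report is at least as good as any alternative, so it is a dominant strategy.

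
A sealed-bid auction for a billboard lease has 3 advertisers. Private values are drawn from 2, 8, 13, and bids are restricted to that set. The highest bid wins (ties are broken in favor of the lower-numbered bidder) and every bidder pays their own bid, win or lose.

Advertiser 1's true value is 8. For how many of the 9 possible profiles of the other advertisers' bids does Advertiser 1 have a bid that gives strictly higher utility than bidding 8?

Others bid (2, 2): truth gives 0; bid 2 gives 6 > 0. Violating.
Others bid (2, 13): truth gives -8; bid 2 gives -2 > -8. Violating.
Others bid (8, 13): truth gives -8; bid 2 gives -2 > -8. Violating.
Others bid (13, 2): truth gives -8; bid 2 gives -2 > -8. Violating.
Others bid (2, 8): truth gives 0; no alternative beats it.
Others bid (8, 2): truth gives 0; no alternative beats it.
(Checking all 9 profiles: 6 have a profitable deviation, 3 do not.)

6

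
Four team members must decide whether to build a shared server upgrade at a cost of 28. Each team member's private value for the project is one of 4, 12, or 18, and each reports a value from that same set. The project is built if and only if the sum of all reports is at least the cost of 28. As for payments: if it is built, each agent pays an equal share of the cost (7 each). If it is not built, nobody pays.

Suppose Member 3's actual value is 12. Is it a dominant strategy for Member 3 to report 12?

Consider the case where Member 1 reports 4, Member 2 reports 4 and Member 4 reports 4.
Truthful report 12: project not built, utility 0.
Report 18 instead: project built, pays 7, utility 12 - 7 = 5.
Since 5 > 0, reporting 18 is strictly better here, so truthful reporting is not dominant.

No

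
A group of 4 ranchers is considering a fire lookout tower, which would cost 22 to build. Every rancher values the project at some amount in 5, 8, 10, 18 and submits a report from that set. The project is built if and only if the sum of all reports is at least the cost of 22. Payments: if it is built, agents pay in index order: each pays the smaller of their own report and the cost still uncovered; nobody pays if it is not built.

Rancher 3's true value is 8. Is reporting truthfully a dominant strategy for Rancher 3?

Consider the case where Rancher 1 reports 5, Rancher 2 reports 5 and Rancher 4 reports 8.
Truthful report 8: project built, pays 8, utility 8 - 8 = 0.
Report 5 instead: project built, pays 5, utility 8 - 5 = 3.
Since 3 > 0, reporting 5 is strictly better here, so truthful reporting is not dominant.

No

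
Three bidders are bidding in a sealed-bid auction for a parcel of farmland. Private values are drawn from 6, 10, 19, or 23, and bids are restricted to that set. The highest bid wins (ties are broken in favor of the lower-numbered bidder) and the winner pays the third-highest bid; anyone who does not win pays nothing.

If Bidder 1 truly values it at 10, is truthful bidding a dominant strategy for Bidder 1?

Consider the case where Bidder 2 bids 6 and Bidder 3 bids 19.
Truthful bid 10: loses, pays 0, utility 0.
Bid 19 instead: wins, pays 6, utility 10 - 6 = 4.
Since 4 > 0, bidding 19 is strictly better here, so truthful bidding is not dominant.

No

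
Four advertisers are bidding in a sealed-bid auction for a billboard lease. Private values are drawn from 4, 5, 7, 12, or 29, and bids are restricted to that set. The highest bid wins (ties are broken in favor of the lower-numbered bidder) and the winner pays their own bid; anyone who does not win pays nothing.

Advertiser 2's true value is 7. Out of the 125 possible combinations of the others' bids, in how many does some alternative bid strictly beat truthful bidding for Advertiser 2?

Others bid (4, 4, 4): truth gives 0; bid 5 gives 2 > 0. Violating.
Others bid (4, 4, 5): truth gives 0; bid 5 gives 2 > 0. Violating.
Others bid (4, 5, 4): truth gives 0; bid 5 gives 2 > 0. Violating.
Others bid (4, 5, 5): truth gives 0; bid 5 gives 2 > 0. Violating.
Others bid (4, 4, 7): truth gives 0; no alternative beats it.
Others bid (4, 4, 12): truth gives 0; no alternative beats it.
(Checking all 125 profiles: 4 have a profitable deviation, 121 do not.)

4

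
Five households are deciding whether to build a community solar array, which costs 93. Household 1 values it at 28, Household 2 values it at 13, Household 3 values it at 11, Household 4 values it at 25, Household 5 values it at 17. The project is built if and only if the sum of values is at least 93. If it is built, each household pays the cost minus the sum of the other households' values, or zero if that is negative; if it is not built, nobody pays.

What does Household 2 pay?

Total value 94 ≥ cost 93, so the project is built.
The other households' values sum to 81.
Cost minus that sum is 93 - 81 = 12.

12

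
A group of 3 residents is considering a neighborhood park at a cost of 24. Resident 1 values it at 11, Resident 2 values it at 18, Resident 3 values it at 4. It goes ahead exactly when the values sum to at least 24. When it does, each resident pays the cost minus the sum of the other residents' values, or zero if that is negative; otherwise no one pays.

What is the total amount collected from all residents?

Total value 33 ≥ cost 24, so it is built.
Resident 1: others sum to 22; max(0, 24 - 22) = 2.
Resident 2: others sum to 15; max(0, 24 - 15) = 9.
Resident 3: others sum to 29; max(0, 24 - 29) = 0.
Total collected = 2 + 9 + 0 = 11.

11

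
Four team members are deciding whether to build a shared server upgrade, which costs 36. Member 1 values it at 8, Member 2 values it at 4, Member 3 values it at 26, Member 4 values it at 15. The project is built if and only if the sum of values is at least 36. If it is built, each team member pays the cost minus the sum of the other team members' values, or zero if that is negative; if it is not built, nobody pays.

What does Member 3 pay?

Total value 53 ≥ cost 36, so the project is built.
The other team members' values sum to 27.
Cost minus that sum is 36 - 27 = 9.

9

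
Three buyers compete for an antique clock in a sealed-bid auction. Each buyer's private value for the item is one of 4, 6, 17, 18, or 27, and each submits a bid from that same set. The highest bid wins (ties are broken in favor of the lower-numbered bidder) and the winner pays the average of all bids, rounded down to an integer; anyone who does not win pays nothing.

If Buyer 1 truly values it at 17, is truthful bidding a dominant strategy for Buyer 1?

No

Consider the case where Buyer 2 bids 4 and Buyer 3 bids 4.
Truthful bid 17: wins, pays 8, utility 17 - 8 = 9.
Bid 4 instead: wins, pays 4, utility 17 - 4 = 13.
Since 13 > 9, bidding 4 is strictly better here, so truthful bidding is not dominant.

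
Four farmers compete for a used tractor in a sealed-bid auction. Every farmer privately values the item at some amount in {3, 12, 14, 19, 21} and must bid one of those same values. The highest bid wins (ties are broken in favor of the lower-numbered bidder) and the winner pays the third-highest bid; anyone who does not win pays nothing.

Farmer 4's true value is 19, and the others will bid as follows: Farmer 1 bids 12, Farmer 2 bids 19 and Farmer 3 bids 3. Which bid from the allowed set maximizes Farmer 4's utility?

21

Bid 3: loses, pays 0, utility 0.
Bid 12: loses, pays 0, utility 0.
Bid 14: loses, pays 0, utility 0.
Bid 19: loses, pays 0, utility 0.
Bid 21: wins, pays 12, utility 19 - 12 = 7.
The best choice is 21 with utility 7.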